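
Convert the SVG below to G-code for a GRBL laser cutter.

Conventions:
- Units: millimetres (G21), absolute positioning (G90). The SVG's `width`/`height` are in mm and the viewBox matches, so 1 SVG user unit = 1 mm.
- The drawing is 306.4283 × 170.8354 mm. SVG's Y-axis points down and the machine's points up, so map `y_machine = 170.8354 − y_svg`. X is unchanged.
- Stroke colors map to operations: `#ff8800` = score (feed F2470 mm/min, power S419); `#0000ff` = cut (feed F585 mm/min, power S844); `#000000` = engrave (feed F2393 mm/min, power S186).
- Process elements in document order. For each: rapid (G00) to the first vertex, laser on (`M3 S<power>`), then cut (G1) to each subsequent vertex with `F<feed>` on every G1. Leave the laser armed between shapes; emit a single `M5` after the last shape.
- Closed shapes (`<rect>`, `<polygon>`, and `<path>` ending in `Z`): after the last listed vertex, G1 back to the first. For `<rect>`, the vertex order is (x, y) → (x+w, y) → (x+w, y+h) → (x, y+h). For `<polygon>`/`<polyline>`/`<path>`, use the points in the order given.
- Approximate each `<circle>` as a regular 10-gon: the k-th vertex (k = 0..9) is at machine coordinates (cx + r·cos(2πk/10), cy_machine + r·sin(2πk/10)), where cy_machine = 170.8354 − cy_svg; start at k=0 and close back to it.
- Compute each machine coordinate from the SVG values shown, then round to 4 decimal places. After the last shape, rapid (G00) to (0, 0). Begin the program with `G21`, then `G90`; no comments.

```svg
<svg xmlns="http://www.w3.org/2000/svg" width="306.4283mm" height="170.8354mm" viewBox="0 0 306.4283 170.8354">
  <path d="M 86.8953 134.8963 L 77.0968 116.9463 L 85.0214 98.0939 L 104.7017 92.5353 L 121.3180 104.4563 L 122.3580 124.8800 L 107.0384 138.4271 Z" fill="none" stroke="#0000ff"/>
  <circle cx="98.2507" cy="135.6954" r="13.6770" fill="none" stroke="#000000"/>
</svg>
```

1 u = 1 mm; y_m = 170.8354 − y.

[1] `<path>` regular polygon, #0000ff→cut S844 F585: (86.8953,35.9391) → (77.0968,53.8891) → (85.0214,72.7415) → (104.7017,78.3001) → (121.3180,66.3791) → (122.3580,45.9554) → (107.0384,32.4083) → (86.8953,35.9391) (closed)

[2] `<circle>` circle, #000000→engrave S186 F2393: (111.9277,35.1400) → (109.3156,43.1791) → (102.4771,48.1476) → (94.0243,48.1476) → (87.1858,43.1791) → (84.5737,35.1400) → (87.1858,27.1009) → (94.0243,22.1324) → (102.4771,22.1324) → (109.3156,27.1009) → (111.9277,35.1400) (closed)

G21
G90
G00 X86.8953 Y35.9391
M3 S844
G1 X77.0968 Y53.8891 F585
G1 X85.0214 Y72.7415 F585
G1 X104.7017 Y78.3001 F585
G1 X121.3180 Y66.3791 F585
G1 X122.3580 Y45.9554 F585
G1 X107.0384 Y32.4083 F585
G1 X86.8953 Y35.9391 F585
G00 X111.9277 Y35.1400
M3 S186
G1 X109.3156 Y43.1791 F2393
G1 X102.4771 Y48.1476 F2393
G1 X94.0243 Y48.1476 F2393
G1 X87.1858 Y43.1791 F2393
G1 X84.5737 Y35.1400 F2393
G1 X87.1858 Y27.1009 F2393
G1 X94.0243 Y22.1324 F2393
G1 X102.4771 Y22.1324 F2393
G1 X109.3156 Y27.1009 F2393
G1 X111.9277 Y35.1400 F2393
M5
G00 X0.0000 Y0.0000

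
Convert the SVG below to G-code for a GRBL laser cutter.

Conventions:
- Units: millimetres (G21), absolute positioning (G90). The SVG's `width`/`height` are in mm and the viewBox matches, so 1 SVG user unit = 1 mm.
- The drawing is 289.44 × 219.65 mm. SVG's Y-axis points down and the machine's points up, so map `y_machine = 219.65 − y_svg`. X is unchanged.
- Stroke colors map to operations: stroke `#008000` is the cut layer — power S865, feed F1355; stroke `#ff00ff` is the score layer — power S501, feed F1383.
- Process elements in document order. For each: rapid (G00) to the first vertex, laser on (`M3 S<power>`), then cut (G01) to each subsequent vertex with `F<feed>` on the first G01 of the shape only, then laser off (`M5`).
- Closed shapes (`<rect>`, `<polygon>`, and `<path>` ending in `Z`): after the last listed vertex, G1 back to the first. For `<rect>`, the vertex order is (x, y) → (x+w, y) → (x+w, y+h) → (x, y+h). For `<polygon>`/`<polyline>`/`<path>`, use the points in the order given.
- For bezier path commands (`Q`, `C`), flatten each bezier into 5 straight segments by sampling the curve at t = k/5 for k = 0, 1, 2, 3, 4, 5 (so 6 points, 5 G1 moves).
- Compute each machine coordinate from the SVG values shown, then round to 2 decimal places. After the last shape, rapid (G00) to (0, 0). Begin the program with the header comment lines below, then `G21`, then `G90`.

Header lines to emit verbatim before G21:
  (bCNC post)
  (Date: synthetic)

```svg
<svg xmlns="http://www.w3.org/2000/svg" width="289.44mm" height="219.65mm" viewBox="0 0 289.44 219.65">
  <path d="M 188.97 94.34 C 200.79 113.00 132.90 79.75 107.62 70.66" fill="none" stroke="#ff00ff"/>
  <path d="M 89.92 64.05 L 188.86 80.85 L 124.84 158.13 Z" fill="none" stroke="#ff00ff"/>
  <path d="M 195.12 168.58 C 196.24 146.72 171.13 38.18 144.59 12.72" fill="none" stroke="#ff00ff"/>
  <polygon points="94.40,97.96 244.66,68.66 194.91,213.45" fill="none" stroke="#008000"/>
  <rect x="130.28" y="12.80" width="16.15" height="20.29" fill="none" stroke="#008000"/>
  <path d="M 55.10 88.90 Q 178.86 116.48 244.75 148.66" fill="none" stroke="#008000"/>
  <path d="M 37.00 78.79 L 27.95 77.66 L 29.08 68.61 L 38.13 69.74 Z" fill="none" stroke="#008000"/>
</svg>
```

viewBox `0 0 289.44 219.65` with mm width/height → 1 unit = 1 mm. Flip: y_m = 219.65 − y_svg.

**Shape 1** — `<path>` cubic bezier, stroke `#ff00ff` → score (S501, F1383). Control points (SVG): P0=(188.97,94.34), P1=(200.79,113.00), P2=(132.90,79.75), P3=(107.62,70.66); sampled at t=k/5. Machine vertices: (188.97,125.31) → (187.48,119.73) → (172.72,122.97) → (150.58,131.35) → (126.92,141.25) → (107.62,148.99). Open path.

**Shape 2** — `<path>` regular polygon, stroke `#ff00ff` → score (S501, F1383). Machine vertices: (89.92,155.60) → (188.86,138.80) → (124.84,61.52) → (89.92,155.60). Closed: final G1 returns to the first vertex.

**Shape 3** — `<path>` cubic bezier, stroke `#ff00ff` → score (S501, F1383). Control points (SVG): P0=(195.12,168.58), P1=(196.24,146.72), P2=(171.13,38.18), P3=(144.59,12.72); sampled at t=k/5. Machine vertices: (195.12,51.07) → (192.84,73.23) → (185.46,108.04) → (174.16,147.36) → (160.14,183.04) → (144.59,206.93). Open path.

**Shape 4** — `<polygon>` regular polygon, stroke `#008000` → cut (S865, F1355). Machine vertices: (94.40,121.69) → (244.66,150.99) → (194.91,6.20) → (94.40,121.69). Closed: final G1 returns to the first vertex.

**Shape 5** — `<rect>` rectangle, stroke `#008000` → cut (S865, F1355). Machine vertices: (130.28,206.85) → (146.43,206.85) → (146.43,186.56) → (130.28,186.56) → (130.28,206.85). Closed: final G1 returns to the first vertex.

**Shape 6** — `<path>` quadratic bezier, stroke `#008000` → cut (S865, F1355). Control points (SVG): P0=(55.10,88.90), P1=(178.86,116.48), P2=(244.75,148.66); sampled at t=k/5. Machine vertices: (55.10,130.75) → (102.29,119.53) → (144.85,107.95) → (182.78,96.00) → (216.08,83.68) → (244.75,70.99). Open path.

**Shape 7** — `<path>` regular polygon, stroke `#008000` → cut (S865, F1355). Machine vertices: (37.00,140.86) → (27.95,141.99) → (29.08,151.04) → (38.13,149.91) → (37.00,140.86). Closed: final G1 returns to the first vertex.

(bCNC post)
(Date: synthetic)
G21
G90
G00 X188.97 Y125.31
M3 S501
G01 X187.48 Y119.73 F1383
G01 X172.72 Y122.97
G01 X150.58 Y131.35
G01 X126.92 Y141.25
G01 X107.62 Y148.99
M5
G00 X89.92 Y155.60
M3 S501
G01 X188.86 Y138.80 F1383
G01 X124.84 Y61.52
G01 X89.92 Y155.60
M5
G00 X195.12 Y51.07
M3 S501
G01 X192.84 Y73.23 F1383
G01 X185.46 Y108.04
G01 X174.16 Y147.36
G01 X160.14 Y183.04
G01 X144.59 Y206.93
M5
G00 X94.40 Y121.69
M3 S865
G01 X244.66 Y150.99 F1355
G01 X194.91 Y6.20
G01 X94.40 Y121.69
M5
G00 X130.28 Y206.85
M3 S865
G01 X146.43 Y206.85 F1355
G01 X146.43 Y186.56
G01 X130.28 Y186.56
G01 X130.28 Y206.85
M5
G00 X55.10 Y130.75
M3 S865
G01 X102.29 Y119.53 F1355
G01 X144.85 Y107.95
G01 X182.78 Y96.00
G01 X216.08 Y83.68
G01 X244.75 Y70.99
M5
G00 X37.00 Y140.86
M3 S865
G01 X27.95 Y141.99 F1355
G01 X29.08 Y151.04
G01 X38.13 Y149.91
G01 X37.00 Y140.86
M5
G00 X0.00 Y0.00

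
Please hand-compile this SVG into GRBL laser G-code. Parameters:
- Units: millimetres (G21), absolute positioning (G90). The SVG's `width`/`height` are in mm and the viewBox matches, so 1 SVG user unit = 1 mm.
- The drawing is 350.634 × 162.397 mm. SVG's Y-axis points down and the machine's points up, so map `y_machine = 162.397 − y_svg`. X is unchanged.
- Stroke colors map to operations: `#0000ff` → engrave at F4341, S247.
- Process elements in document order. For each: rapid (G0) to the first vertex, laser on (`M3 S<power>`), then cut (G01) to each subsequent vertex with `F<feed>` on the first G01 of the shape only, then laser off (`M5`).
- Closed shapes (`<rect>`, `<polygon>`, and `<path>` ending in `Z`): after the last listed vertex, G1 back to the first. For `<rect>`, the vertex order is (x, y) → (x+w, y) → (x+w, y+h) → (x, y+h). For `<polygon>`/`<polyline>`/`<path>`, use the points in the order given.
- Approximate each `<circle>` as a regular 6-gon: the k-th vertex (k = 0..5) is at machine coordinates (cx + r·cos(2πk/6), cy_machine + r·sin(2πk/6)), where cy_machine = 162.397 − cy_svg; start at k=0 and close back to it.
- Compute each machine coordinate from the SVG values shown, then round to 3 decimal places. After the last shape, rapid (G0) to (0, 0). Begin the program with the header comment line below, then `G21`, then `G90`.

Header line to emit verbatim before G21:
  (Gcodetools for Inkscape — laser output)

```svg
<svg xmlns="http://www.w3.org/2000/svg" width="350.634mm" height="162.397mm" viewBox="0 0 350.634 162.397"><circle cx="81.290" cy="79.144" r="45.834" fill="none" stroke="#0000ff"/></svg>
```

(Gcodetools for Inkscape — laser output)
G21
G90
G0 X127.124 Y83.253
M3 S247
G01 X104.207 Y122.946 F4341
G01 X58.373 Y122.946
G01 X35.456 Y83.253
G01 X58.373 Y43.560
G01 X104.207 Y43.560
G01 X127.124 Y83.253
M5
G0 X0.000 Y0.000

viewBox `0 0 350.634 162.397` with mm width/height → 1 unit = 1 mm. Flip: y_m = 162.397 − y_svg.

**Shape 1** — `<circle>` circle, stroke `#0000ff` → engrave (S247, F4341). Machine vertices: (127.124,83.253) → (104.207,122.946) → (58.373,122.946) → (35.456,83.253) → (58.373,43.560) → (104.207,43.560) → (127.124,83.253). Closed: final G1 returns to the first vertex.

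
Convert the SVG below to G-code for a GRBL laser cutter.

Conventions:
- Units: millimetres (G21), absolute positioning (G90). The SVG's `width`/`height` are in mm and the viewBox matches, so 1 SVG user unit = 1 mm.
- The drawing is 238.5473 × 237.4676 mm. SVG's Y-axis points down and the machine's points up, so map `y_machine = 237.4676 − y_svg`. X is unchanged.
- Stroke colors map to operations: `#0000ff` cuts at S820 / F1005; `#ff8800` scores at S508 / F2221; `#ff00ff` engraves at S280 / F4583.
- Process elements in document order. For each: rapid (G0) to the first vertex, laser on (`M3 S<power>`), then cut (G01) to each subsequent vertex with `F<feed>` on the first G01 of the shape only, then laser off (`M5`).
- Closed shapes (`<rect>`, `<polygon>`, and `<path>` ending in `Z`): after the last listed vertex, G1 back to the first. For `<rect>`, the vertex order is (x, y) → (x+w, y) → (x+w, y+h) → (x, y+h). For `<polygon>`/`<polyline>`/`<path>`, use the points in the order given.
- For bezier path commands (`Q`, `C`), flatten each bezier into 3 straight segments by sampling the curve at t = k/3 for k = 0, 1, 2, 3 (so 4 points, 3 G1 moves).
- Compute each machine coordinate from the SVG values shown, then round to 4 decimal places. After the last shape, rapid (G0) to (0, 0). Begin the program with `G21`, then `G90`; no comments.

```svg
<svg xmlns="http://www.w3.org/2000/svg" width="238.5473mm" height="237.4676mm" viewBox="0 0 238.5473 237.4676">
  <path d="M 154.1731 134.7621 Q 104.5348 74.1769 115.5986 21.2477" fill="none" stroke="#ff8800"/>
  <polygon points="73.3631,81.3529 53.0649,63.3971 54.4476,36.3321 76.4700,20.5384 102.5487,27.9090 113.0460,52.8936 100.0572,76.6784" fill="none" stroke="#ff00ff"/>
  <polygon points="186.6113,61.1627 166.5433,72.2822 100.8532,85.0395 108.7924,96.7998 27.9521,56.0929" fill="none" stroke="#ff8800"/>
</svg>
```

Since the viewBox matches the mm dimensions, user units are millimetres directly. The only transform is the Y-flip y_m = 237.4676 − y_svg.

Shape 1 is a quadratic bezier drawn with `<path>`. Its stroke #ff8800 means score at S508, F2221. After flipping Y the toolpath is (154.1731,102.7055) → (127.8256,142.2450) → (114.9674,180.0831) → (115.5986,216.2199).

Shape 2 is a regular polygon drawn with `<polygon>`. Its stroke #ff00ff means engrave at S280, F4583. After flipping Y the toolpath is (73.3631,156.1147) → (53.0649,174.0705) → (54.4476,201.1355) → (76.4700,216.9292) → (102.5487,209.5586) → (113.0460,184.5740) → (100.0572,160.7892) → (73.3631,156.1147), returning to the start.

Shape 3 is a closed polygon drawn with `<polygon>`. Its stroke #ff8800 means score at S508, F2221. After flipping Y the toolpath is (186.6113,176.3049) → (166.5433,165.1854) → (100.8532,152.4281) → (108.7924,140.6678) → (27.9521,181.3747) → (186.6113,176.3049), returning to the start.

G21
G90
G0 X154.1731 Y102.7055
M3 S508
G01 X127.8256 Y142.2450 F2221
G01 X114.9674 Y180.0831
G01 X115.5986 Y216.2199
M5
G0 X73.3631 Y156.1147
M3 S280
G01 X53.0649 Y174.0705 F4583
G01 X54.4476 Y201.1355
G01 X76.4700 Y216.9292
G01 X102.5487 Y209.5586
G01 X113.0460 Y184.5740
G01 X100.0572 Y160.7892
G01 X73.3631 Y156.1147
M5
G0 X186.6113 Y176.3049
M3 S508
G01 X166.5433 Y165.1854 F2221
G01 X100.8532 Y152.4281
G01 X108.7924 Y140.6678
G01 X27.9521 Y181.3747
G01 X186.6113 Y176.3049
M5
G0 X0.0000 Y0.0000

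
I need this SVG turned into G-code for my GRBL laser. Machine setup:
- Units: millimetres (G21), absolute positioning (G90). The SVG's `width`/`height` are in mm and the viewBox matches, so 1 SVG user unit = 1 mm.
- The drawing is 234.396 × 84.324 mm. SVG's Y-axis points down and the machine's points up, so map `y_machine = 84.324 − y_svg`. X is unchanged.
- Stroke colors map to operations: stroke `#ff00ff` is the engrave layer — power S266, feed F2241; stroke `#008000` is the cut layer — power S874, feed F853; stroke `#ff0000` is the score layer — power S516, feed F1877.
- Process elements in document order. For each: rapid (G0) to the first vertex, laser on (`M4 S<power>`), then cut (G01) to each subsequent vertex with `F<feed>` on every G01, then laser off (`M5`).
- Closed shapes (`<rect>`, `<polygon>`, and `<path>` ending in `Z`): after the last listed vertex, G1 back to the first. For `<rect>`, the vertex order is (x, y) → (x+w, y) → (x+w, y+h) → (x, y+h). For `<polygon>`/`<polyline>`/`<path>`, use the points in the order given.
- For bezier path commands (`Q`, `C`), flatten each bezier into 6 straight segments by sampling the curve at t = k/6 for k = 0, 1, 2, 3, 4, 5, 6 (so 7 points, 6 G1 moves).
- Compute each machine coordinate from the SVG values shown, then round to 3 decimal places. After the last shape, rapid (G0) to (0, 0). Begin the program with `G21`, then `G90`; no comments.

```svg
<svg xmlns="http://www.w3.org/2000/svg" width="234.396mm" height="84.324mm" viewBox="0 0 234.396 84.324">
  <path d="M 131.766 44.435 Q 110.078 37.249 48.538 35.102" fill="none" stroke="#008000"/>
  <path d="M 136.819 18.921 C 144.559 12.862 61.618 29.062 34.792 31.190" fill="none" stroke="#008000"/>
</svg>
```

Since the viewBox matches the mm dimensions, user units are millimetres directly. The only transform is the Y-flip y_m = 84.324 − y_svg.

Shape 1 is a quadratic bezier drawn with `<path>`. Its stroke #008000 means cut at S874, F853. After flipping Y the toolpath is (131.766,39.889) → (123.430,42.144) → (112.879,44.120) → (100.115,45.815) → (85.137,47.231) → (67.944,48.366) → (48.538,49.222).

Shape 2 is a cubic bezier drawn with `<path>`. Its stroke #008000 means cut at S874, F853. After flipping Y the toolpath is (136.819,65.403) → (133.812,66.746) → (119.769,65.388) → (98.768,62.339) → (74.886,58.607) → (52.202,55.202) → (34.792,53.134).

G21
G90
G0 X131.766 Y39.889
M4 S874
G01 X123.430 Y42.144 F853
G01 X112.879 Y44.120 F853
G01 X100.115 Y45.815 F853
G01 X85.137 Y47.231 F853
G01 X67.944 Y48.366 F853
G01 X48.538 Y49.222 F853
M5
G0 X136.819 Y65.403
M4 S874
G01 X133.812 Y66.746 F853
G01 X119.769 Y65.388 F853
G01 X98.768 Y62.339 F853
G01 X74.886 Y58.607 F853
G01 X52.202 Y55.202 F853
G01 X34.792 Y53.134 F853
M5
G0 X0.000 Y0.000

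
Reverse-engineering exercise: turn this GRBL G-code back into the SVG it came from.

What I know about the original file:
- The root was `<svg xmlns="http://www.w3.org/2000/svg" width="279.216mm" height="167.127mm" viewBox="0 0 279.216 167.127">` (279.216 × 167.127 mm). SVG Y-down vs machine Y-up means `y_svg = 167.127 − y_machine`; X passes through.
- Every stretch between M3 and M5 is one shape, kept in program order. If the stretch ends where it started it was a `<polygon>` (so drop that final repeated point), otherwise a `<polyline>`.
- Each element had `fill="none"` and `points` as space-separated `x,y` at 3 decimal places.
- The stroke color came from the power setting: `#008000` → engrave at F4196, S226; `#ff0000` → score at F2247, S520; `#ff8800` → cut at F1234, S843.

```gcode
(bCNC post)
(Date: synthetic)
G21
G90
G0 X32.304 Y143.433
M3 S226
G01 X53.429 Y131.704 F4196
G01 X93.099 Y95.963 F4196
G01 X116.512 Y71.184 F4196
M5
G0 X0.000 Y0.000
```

Machine Y-up, SVG Y-down with viewBox height 167.127, so y_svg = 167.127 − y_machine; X carries over. Every run uses S226, so all elements get stroke `#008000` (engrave).

Run 1: The run is open, so emit a `<polyline>` with points (Y-flipped): 32.304,23.694 53.429,35.423 93.099,71.164 116.512,95.943.

<svg xmlns="http://www.w3.org/2000/svg" width="279.216mm" height="167.127mm" viewBox="0 0 279.216 167.127">
  <polyline points="32.304,23.694 53.429,35.423 93.099,71.164 116.512,95.943" fill="none" stroke="#008000"/>
</svg>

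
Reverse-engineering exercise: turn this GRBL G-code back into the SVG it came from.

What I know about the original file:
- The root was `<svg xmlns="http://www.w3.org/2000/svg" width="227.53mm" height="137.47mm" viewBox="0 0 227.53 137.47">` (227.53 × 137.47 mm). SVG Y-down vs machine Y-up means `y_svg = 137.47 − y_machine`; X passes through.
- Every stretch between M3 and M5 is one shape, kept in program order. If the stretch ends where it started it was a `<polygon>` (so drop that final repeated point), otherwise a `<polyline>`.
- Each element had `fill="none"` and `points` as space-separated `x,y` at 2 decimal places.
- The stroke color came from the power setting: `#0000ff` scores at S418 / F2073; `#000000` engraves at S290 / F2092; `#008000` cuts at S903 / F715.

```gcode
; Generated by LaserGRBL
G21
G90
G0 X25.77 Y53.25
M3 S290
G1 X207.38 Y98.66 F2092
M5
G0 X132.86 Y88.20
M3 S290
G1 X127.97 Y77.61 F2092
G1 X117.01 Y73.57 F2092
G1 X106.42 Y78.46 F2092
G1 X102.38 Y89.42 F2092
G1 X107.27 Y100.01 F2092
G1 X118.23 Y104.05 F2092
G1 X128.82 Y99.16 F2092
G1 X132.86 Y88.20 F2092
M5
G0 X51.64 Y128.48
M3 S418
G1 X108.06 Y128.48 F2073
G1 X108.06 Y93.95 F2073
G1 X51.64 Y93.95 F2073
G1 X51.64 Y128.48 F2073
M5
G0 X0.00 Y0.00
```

<svg xmlns="http://www.w3.org/2000/svg" width="227.53mm" height="137.47mm" viewBox="0 0 227.53 137.47">
  <polyline points="25.77,84.22 207.38,38.81" fill="none" stroke="#000000"/>
  <polygon points="132.86,49.27 127.97,59.86 117.01,63.90 106.42,59.01 102.38,48.05 107.27,37.46 118.23,33.42 128.82,38.31" fill="none" stroke="#000000"/>
  <polygon points="51.64,8.99 108.06,8.99 108.06,43.52 51.64,43.52" fill="none" stroke="#0000ff"/>
</svg>

Each laser-on run becomes one SVG element. Flip Y back into SVG space with y_svg = 137.47 − y_machine.

Run 1: the run's S290 means `#000000` (engrave). The run is open, so emit a `<polyline>` with points (Y-flipped): 25.77,84.22 207.38,38.81.

Run 2: the run's S290 means `#000000` (engrave). The run returns to its start, so emit a `<polygon>` with points (Y-flipped): 132.86,49.27 127.97,59.86 117.01,63.90 106.42,59.01 102.38,48.05 107.27,37.46 118.23,33.42 128.82,38.31.

Run 3: the run's S418 means `#0000ff` (score). The run returns to its start, so emit a `<polygon>` with points (Y-flipped): 51.64,8.99 108.06,8.99 108.06,43.52 51.64,43.52.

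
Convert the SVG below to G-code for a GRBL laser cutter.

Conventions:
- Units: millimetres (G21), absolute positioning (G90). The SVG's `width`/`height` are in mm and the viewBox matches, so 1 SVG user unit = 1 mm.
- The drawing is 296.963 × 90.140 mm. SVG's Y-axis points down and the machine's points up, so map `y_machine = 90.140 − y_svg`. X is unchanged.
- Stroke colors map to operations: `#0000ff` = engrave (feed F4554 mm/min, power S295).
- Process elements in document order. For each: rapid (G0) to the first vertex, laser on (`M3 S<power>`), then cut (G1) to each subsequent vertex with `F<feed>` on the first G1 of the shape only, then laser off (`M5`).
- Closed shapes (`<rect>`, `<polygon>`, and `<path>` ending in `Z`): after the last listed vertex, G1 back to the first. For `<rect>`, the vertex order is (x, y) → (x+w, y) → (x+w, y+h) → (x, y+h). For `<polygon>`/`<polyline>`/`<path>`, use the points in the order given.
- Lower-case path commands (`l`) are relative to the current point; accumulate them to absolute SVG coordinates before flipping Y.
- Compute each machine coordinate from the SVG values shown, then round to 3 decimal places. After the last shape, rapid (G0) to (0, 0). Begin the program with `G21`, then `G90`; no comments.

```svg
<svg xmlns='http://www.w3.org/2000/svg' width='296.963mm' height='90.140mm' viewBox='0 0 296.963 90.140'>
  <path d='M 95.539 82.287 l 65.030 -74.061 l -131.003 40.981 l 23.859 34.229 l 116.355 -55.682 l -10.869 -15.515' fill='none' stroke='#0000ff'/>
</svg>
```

Since the viewBox matches the mm dimensions, user units are millimetres directly. The only transform is the Y-flip y_m = 90.140 − y_svg.

Shape 1 is a open polyline drawn with `<path>`. Its stroke #0000ff means engrave at S295, F4554. After flipping Y the toolpath is (95.539,7.853) → (160.569,81.914) → (29.566,40.933) → (53.425,6.704) → (169.780,62.386) → (158.911,77.901).

G21
G90
G0 X95.539 Y7.853
M3 S295
G1 X160.569 Y81.914 F4554
G1 X29.566 Y40.933
G1 X53.425 Y6.704
G1 X169.780 Y62.386
G1 X158.911 Y77.901
M5
G0 X0.000 Y0.000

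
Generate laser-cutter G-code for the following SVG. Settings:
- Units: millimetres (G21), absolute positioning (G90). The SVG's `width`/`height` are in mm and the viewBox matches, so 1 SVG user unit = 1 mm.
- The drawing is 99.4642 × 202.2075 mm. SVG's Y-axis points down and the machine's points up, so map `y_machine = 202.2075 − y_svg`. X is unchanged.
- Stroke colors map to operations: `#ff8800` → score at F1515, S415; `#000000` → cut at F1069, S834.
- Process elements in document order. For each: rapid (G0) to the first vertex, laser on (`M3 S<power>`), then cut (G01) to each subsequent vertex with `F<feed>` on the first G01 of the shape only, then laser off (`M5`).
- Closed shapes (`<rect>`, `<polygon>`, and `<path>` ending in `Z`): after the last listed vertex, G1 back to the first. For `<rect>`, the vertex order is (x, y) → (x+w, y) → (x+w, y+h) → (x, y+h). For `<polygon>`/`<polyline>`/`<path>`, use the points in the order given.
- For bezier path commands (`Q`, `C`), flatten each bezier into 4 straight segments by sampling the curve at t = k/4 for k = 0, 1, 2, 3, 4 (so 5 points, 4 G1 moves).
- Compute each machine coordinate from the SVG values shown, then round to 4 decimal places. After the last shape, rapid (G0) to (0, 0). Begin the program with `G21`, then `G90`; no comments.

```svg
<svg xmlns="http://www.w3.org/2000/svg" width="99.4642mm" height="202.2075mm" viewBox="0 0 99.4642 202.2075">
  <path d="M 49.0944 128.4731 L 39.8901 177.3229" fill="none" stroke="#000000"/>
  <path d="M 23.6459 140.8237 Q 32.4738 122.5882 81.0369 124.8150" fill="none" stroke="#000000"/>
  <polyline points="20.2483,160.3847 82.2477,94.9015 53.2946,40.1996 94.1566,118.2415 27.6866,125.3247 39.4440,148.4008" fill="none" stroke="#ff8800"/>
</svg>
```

G21
G90
G0 X49.0944 Y73.7344
M3 S834
G01 X39.8901 Y24.8846 F1069
M5
G0 X23.6459 Y61.3838
M3 S834
G01 X30.5433 Y69.2227 F1069
G01 X42.4076 Y74.5037
G01 X59.2388 Y77.2270
G01 X81.0369 Y77.3925
M5
G0 X20.2483 Y41.8228
M3 S415
G01 X82.2477 Y107.3060 F1515
G01 X53.2946 Y162.0079
G01 X94.1566 Y83.9660
G01 X27.6866 Y76.8828
G01 X39.4440 Y53.8067
M5
G0 X0.0000 Y0.0000

viewBox `0 0 99.4642 202.2075` with mm width/height → 1 unit = 1 mm. Flip: y_m = 202.2075 − y_svg.

**Shape 1** — `<path>` line segment, stroke `#000000` → cut (S834, F1069). Machine vertices: (49.0944,73.7344) → (39.8901,24.8846). Open path.

**Shape 2** — `<path>` quadratic bezier, stroke `#000000` → cut (S834, F1069). Control points (SVG): P0=(23.6459,140.8237), P1=(32.4738,122.5882), P2=(81.0369,124.8150); sampled at t=k/4. Machine vertices: (23.6459,61.3838) → (30.5433,69.2227) → (42.4076,74.5037) → (59.2388,77.2270) → (81.0369,77.3925). Open path.

**Shape 3** — `<polyline>` open polyline, stroke `#ff8800` → score (S415, F1515). Machine vertices: (20.2483,41.8228) → (82.2477,107.3060) → (53.2946,162.0079) → (94.1566,83.9660) → (27.6866,76.8828) → (39.4440,53.8067). Open path.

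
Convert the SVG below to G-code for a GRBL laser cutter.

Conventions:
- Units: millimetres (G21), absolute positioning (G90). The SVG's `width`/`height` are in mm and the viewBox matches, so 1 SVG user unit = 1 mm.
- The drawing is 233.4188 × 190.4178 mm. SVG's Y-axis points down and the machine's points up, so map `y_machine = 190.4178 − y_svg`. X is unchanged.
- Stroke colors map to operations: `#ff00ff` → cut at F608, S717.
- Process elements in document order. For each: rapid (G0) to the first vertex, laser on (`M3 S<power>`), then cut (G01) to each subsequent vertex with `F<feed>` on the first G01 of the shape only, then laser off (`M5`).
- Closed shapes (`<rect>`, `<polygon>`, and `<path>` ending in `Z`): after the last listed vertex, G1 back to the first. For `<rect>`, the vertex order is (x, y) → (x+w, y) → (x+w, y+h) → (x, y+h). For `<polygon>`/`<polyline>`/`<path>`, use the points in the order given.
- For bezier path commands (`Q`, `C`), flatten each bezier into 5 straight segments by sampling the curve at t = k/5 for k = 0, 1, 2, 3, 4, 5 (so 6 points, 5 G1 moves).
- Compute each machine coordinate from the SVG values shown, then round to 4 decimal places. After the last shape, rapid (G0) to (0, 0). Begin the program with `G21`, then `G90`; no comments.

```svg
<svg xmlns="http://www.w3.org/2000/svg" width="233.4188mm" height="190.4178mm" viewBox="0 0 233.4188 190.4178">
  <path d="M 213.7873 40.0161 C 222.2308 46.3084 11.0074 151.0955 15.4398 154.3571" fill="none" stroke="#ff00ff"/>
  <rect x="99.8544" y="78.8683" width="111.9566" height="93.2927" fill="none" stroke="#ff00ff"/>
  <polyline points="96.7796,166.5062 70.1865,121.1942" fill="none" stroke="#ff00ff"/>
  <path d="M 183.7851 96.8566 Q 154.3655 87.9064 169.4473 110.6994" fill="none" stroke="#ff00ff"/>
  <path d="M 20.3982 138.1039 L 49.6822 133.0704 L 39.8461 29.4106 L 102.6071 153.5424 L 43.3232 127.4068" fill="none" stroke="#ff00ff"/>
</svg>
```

G21
G90
G0 X213.7873 Y150.4017
M3 S717
G01 X195.9760 Y136.4071 F608
G01 X146.3400 Y108.3747
G01 X85.7751 Y75.9056
G01 X35.1765 Y48.6006
G01 X15.4398 Y36.0607
M5
G0 X99.8544 Y111.5495
M3 S717
G01 X211.8110 Y111.5495 F608
G01 X211.8110 Y18.2568
G01 X99.8544 Y18.2568
G01 X99.8544 Y111.5495
M5
G0 X96.7796 Y23.9116
M3 S717
G01 X70.1865 Y69.2236 F608
M5
G0 X183.7851 Y93.5612
M3 S717
G01 X173.7973 Y95.8716 F608
G01 X167.3696 Y95.6424
G01 X164.5021 Y92.8739
G01 X165.1946 Y87.5659
G01 X169.4473 Y79.7184
M5
G0 X20.3982 Y52.3139
M3 S717
G01 X49.6822 Y57.3474 F608
G01 X39.8461 Y161.0072
G01 X102.6071 Y36.8754
G01 X43.3232 Y63.0110
M5
G0 X0.0000 Y0.0000

1 u = 1 mm; y_m = 190.4178 − y.

[1] `<path>` cubic bezier, #ff00ff→cut S717 F608: (213.7873,150.4017) → (195.9760,136.4071) → (146.3400,108.3747) → (85.7751,75.9056) → (35.1765,48.6006) → (15.4398,36.0607)

[2] `<rect>` rectangle, #ff00ff→cut S717 F608: (99.8544,111.5495) → (211.8110,111.5495) → (211.8110,18.2568) → (99.8544,18.2568) → (99.8544,111.5495) (closed)

[3] `<polyline>` line segment, #ff00ff→cut S717 F608: (96.7796,23.9116) → (70.1865,69.2236)

[4] `<path>` quadratic bezier, #ff00ff→cut S717 F608: (183.7851,93.5612) → (173.7973,95.8716) → (167.3696,95.6424) → (164.5021,92.8739) → (165.1946,87.5659) → (169.4473,79.7184)

[5] `<path>` open polyline, #ff00ff→cut S717 F608: (20.3982,52.3139) → (49.6822,57.3474) → (39.8461,161.0072) → (102.6071,36.8754) → (43.3232,63.0110)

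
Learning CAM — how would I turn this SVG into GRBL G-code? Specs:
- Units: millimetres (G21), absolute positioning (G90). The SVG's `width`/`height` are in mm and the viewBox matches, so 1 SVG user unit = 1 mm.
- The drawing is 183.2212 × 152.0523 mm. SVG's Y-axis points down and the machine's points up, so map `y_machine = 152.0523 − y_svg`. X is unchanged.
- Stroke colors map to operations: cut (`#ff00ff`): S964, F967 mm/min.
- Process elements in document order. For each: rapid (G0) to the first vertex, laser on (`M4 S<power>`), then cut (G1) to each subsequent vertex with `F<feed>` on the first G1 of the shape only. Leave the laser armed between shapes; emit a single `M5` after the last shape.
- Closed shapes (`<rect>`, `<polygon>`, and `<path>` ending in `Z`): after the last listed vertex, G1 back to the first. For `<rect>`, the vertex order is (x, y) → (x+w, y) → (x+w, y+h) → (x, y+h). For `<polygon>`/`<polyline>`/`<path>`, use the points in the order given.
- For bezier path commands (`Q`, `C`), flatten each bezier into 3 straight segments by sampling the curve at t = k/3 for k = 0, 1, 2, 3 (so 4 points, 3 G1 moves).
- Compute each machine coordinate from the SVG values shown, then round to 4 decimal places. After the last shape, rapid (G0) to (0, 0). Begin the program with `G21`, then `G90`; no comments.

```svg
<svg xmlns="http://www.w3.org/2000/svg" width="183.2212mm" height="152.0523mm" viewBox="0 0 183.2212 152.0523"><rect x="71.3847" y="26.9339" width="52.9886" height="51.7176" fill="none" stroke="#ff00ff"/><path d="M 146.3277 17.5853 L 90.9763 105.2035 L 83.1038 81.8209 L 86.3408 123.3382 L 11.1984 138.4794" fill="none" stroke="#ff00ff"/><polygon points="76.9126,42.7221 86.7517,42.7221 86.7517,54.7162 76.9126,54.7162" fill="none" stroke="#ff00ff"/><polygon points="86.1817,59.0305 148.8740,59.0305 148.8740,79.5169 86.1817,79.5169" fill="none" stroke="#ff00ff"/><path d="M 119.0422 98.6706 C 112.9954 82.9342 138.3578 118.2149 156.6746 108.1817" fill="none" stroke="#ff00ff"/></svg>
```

G21
G90
G0 X71.3847 Y125.1184
M4 S964
G1 X124.3733 Y125.1184 F967
G1 X124.3733 Y73.4008
G1 X71.3847 Y73.4008
G1 X71.3847 Y125.1184
G0 X146.3277 Y134.4670
M4 S964
G1 X90.9763 Y46.8488 F967
G1 X83.1038 Y70.2314
G1 X86.3408 Y28.7141
G1 X11.1984 Y13.5729
G0 X76.9126 Y109.3302
M4 S964
G1 X86.7517 Y109.3302 F967
G1 X86.7517 Y97.3361
G1 X76.9126 Y97.3361
G1 X76.9126 Y109.3302
G0 X86.1817 Y93.0218
M4 S964
G1 X148.8740 Y93.0218 F967
G1 X148.8740 Y72.5354
G1 X86.1817 Y72.5354
G1 X86.1817 Y93.0218
G0 X119.0422 Y53.3817
M4 S964
G1 X122.0409 Y55.6802 F967
G1 X137.4335 Y45.3742
G1 X156.6746 Y43.8706
M5
G0 X0.0000 Y0.0000

viewBox `0 0 183.2212 152.0523` with mm width/height → 1 unit = 1 mm. Flip: y_m = 152.0523 − y_svg.

**Shape 1** — `<rect>` rectangle, stroke `#ff00ff` → cut (S964, F967). Machine vertices: (71.3847,125.1184) → (124.3733,125.1184) → (124.3733,73.4008) → (71.3847,73.4008) → (71.3847,125.1184). Closed: final G1 returns to the first vertex.

**Shape 2** — `<path>` open polyline, stroke `#ff00ff` → cut (S964, F967). Machine vertices: (146.3277,134.4670) → (90.9763,46.8488) → (83.1038,70.2314) → (86.3408,28.7141) → (11.1984,13.5729). Open path.

**Shape 3** — `<polygon>` rectangle, stroke `#ff00ff` → cut (S964, F967). Machine vertices: (76.9126,109.3302) → (86.7517,109.3302) → (86.7517,97.3361) → (76.9126,97.3361) → (76.9126,109.3302). Closed: final G1 returns to the first vertex.

**Shape 4** — `<polygon>` rectangle, stroke `#ff00ff` → cut (S964, F967). Machine vertices: (86.1817,93.0218) → (148.8740,93.0218) → (148.8740,72.5354) → (86.1817,72.5354) → (86.1817,93.0218). Closed: final G1 returns to the first vertex.

**Shape 5** — `<path>` cubic bezier, stroke `#ff00ff` → cut (S964, F967). Control points (SVG): P0=(119.0422,98.6706), P1=(112.9954,82.9342), P2=(138.3578,118.2149), P3=(156.6746,108.1817); sampled at t=k/3. Machine vertices: (119.0422,53.3817) → (122.0409,55.6802) → (137.4335,45.3742) → (156.6746,43.8706). Open path.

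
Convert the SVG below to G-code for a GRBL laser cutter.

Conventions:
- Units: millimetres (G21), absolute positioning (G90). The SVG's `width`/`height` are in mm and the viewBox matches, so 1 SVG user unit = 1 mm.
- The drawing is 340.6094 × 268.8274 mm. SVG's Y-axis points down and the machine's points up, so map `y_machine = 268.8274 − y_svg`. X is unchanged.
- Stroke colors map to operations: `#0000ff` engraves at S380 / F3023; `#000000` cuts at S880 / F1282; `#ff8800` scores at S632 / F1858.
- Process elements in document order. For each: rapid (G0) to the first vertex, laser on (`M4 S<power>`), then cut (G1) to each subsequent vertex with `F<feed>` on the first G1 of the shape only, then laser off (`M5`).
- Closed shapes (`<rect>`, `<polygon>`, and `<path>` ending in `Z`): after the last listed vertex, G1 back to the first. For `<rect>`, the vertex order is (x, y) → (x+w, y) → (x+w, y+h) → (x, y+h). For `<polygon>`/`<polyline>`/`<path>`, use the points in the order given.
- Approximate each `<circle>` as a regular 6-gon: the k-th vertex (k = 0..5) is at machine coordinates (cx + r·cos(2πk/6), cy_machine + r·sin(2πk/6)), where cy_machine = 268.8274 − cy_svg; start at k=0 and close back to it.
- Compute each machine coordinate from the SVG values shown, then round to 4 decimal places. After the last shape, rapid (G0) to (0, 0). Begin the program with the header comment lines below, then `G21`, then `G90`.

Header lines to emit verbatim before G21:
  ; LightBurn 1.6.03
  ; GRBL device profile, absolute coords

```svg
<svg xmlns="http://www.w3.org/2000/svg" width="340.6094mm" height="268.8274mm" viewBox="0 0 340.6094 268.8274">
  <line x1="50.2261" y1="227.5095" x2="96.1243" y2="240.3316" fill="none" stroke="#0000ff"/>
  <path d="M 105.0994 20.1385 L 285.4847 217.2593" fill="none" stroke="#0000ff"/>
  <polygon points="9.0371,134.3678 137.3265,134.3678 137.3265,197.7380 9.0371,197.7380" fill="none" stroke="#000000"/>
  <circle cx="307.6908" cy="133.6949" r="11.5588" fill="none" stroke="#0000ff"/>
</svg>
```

Since the viewBox matches the mm dimensions, user units are millimetres directly. The only transform is the Y-flip y_m = 268.8274 − y_svg.

Shape 1 is a line segment drawn with `<line>`. Its stroke #0000ff means engrave at S380, F3023. After flipping Y the toolpath is (50.2261,41.3179) → (96.1243,28.4958).

Shape 2 is a line segment drawn with `<path>`. Its stroke #0000ff means engrave at S380, F3023. After flipping Y the toolpath is (105.0994,248.6889) → (285.4847,51.5681).

Shape 3 is a rectangle drawn with `<polygon>`. Its stroke #000000 means cut at S880, F1282. After flipping Y the toolpath is (9.0371,134.4596) → (137.3265,134.4596) → (137.3265,71.0894) → (9.0371,71.0894) → (9.0371,134.4596), returning to the start.

Shape 4 is a circle drawn with `<circle>`. Its stroke #0000ff means engrave at S380, F3023. After flipping Y the toolpath is (319.2496,135.1325) → (313.4702,145.1427) → (301.9114,145.1427) → (296.1320,135.1325) → (301.9114,125.1223) → (313.4702,125.1223) → (319.2496,135.1325), returning to the start.

; LightBurn 1.6.03
; GRBL device profile, absolute coords
G21
G90
G0 X50.2261 Y41.3179
M4 S380
G1 X96.1243 Y28.4958 F3023
M5
G0 X105.0994 Y248.6889
M4 S380
G1 X285.4847 Y51.5681 F3023
M5
G0 X9.0371 Y134.4596
M4 S880
G1 X137.3265 Y134.4596 F1282
G1 X137.3265 Y71.0894
G1 X9.0371 Y71.0894
G1 X9.0371 Y134.4596
M5
G0 X319.2496 Y135.1325
M4 S380
G1 X313.4702 Y145.1427 F3023
G1 X301.9114 Y145.1427
G1 X296.1320 Y135.1325
G1 X301.9114 Y125.1223
G1 X313.4702 Y125.1223
G1 X319.2496 Y135.1325
M5
G0 X0.0000 Y0.0000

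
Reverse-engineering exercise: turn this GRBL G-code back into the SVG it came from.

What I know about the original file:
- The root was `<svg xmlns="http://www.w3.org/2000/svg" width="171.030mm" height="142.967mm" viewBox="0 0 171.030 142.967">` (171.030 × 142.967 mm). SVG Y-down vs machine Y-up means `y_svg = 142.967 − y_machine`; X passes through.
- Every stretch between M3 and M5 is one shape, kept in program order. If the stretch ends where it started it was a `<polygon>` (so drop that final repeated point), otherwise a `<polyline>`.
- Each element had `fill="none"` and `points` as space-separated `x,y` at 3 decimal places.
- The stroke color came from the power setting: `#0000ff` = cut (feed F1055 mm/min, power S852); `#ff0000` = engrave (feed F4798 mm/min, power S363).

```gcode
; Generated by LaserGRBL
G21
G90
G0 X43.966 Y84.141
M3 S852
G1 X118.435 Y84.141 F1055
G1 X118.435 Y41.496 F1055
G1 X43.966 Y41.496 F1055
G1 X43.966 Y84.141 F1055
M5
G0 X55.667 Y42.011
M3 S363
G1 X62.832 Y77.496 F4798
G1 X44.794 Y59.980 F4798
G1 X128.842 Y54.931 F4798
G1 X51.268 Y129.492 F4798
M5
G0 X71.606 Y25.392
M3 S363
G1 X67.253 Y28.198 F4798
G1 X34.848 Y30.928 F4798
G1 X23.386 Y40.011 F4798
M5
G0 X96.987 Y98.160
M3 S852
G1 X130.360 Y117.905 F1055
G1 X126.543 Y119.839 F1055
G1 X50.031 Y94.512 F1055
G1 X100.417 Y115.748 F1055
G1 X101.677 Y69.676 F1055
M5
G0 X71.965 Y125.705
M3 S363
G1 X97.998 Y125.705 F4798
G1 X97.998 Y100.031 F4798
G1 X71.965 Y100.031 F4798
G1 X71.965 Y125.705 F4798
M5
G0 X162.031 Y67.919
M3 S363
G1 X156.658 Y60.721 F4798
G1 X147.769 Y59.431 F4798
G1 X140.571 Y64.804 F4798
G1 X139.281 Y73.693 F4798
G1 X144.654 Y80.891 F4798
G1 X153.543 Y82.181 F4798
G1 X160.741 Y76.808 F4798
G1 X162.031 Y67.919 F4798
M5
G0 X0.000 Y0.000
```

Machine Y-up, SVG Y-down with viewBox height 142.967, so y_svg = 142.967 − y_machine; X carries over.

Run 1: the run's S852 means `#0000ff` (cut). The run returns to its start, so emit a `<polygon>` with points (Y-flipped): 43.966,58.826 118.435,58.826 118.435,101.471 43.966,101.471.

Run 2: S363 ⇒ engrave layer `#ff0000`. The run is open, so emit a `<polyline>` with points (Y-flipped): 55.667,100.956 62.832,65.471 44.794,82.987 128.842,88.036 51.268,13.475.

Run 3: power S363 maps to stroke `#ff0000` (engrave). The run is open, so emit a `<polyline>` with points (Y-flipped): 71.606,117.575 67.253,114.769 34.848,112.039 23.386,102.956.

Run 4: S852 ⇒ cut layer `#0000ff`. The run is open, so emit a `<polyline>` with points (Y-flipped): 96.987,44.807 130.360,25.062 126.543,23.128 50.031,48.455 100.417,27.219 101.677,73.291.

Run 5: power S363 maps to stroke `#ff0000` (engrave). The run returns to its start, so emit a `<polygon>` with points (Y-flipped): 71.965,17.262 97.998,17.262 97.998,42.936 71.965,42.936.

Run 6: power S363 maps to stroke `#ff0000` (engrave). The run returns to its start, so emit a `<polygon>` with points (Y-flipped): 162.031,75.048 156.658,82.246 147.769,83.536 140.571,78.163 139.281,69.274 144.654,62.076 153.543,60.786 160.741,66.159.

<svg xmlns="http://www.w3.org/2000/svg" width="171.030mm" height="142.967mm" viewBox="0 0 171.030 142.967">
  <polygon points="43.966,58.826 118.435,58.826 118.435,101.471 43.966,101.471" fill="none" stroke="#0000ff"/>
  <polyline points="55.667,100.956 62.832,65.471 44.794,82.987 128.842,88.036 51.268,13.475" fill="none" stroke="#ff0000"/>
  <polyline points="71.606,117.575 67.253,114.769 34.848,112.039 23.386,102.956" fill="none" stroke="#ff0000"/>
  <polyline points="96.987,44.807 130.360,25.062 126.543,23.128 50.031,48.455 100.417,27.219 101.677,73.291" fill="none" stroke="#0000ff"/>
  <polygon points="71.965,17.262 97.998,17.262 97.998,42.936 71.965,42.936" fill="none" stroke="#ff0000"/>
  <polygon points="162.031,75.048 156.658,82.246 147.769,83.536 140.571,78.163 139.281,69.274 144.654,62.076 153.543,60.786 160.741,66.159" fill="none" stroke="#ff0000"/>
</svg>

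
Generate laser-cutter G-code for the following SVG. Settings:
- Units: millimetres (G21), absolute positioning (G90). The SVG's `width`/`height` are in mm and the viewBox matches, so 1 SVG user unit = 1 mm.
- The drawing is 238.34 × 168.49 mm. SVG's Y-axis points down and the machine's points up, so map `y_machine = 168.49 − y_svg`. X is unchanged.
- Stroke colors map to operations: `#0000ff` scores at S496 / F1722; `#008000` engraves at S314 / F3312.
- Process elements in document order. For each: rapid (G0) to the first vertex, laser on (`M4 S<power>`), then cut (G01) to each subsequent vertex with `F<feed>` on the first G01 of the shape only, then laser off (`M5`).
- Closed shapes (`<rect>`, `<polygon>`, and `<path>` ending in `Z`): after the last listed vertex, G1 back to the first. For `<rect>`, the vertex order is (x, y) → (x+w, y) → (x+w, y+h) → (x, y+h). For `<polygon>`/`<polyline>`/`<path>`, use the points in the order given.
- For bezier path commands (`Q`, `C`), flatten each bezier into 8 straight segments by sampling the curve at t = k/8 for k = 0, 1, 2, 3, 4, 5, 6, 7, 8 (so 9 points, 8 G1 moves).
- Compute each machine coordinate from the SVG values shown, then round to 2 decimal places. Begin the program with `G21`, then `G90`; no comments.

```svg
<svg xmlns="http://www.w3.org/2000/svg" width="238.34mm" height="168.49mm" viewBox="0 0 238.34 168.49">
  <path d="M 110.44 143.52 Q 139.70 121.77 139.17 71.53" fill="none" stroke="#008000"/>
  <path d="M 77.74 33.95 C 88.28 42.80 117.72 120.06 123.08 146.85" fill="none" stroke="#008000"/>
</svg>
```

G21
G90
G0 X110.44 Y24.97
M4 S314
G01 X117.29 Y30.85 F3312
G01 X123.21 Y37.63
G01 X128.20 Y45.29
G01 X132.25 Y53.84
G01 X135.38 Y63.29
G01 X137.57 Y73.62
G01 X138.84 Y84.85
G01 X139.17 Y96.96
M5
G0 X77.74 Y134.54
M4 S314
G01 X82.49 Y128.25 F3312
G01 X88.52 Y116.93
G01 X95.30 Y101.99
G01 X102.35 Y84.82
G01 X109.16 Y66.80
G01 X115.22 Y49.34
G01 X120.03 Y33.82
G01 X123.08 Y21.64
M5

Since the viewBox matches the mm dimensions, user units are millimetres directly. The only transform is the Y-flip y_m = 168.49 − y_svg.

Shape 1 is a quadratic bezier drawn with `<path>`. Its stroke #008000 means engrave at S314, F3312. After flipping Y the toolpath is (110.44,24.97) → (117.29,30.85) → (123.21,37.63) → (128.20,45.29) → (132.25,53.84) → (135.38,63.29) → (137.57,73.62) → (138.84,84.85) → (139.17,96.96).

Shape 2 is a cubic bezier drawn with `<path>`. Its stroke #008000 means engrave at S314, F3312. After flipping Y the toolpath is (77.74,134.54) → (82.49,128.25) → (88.52,116.93) → (95.30,101.99) → (102.35,84.82) → (109.16,66.80) → (115.22,49.34) → (120.03,33.82) → (123.08,21.64).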